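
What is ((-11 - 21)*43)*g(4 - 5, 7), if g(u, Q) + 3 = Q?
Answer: -5504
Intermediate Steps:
g(u, Q) = -3 + Q
((-11 - 21)*43)*g(4 - 5, 7) = ((-11 - 21)*43)*(-3 + 7) = -32*43*4 = -1376*4 = -5504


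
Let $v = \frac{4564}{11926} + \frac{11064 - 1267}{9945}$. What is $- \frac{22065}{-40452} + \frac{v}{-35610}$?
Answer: $\frac{7765397081907383}{14237387934131700} \approx 0.54542$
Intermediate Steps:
$v = \frac{81114001}{59302035}$ ($v = 4564 \cdot \frac{1}{11926} + \left(11064 - 1267\right) \frac{1}{9945} = \frac{2282}{5963} + 9797 \cdot \frac{1}{9945} = \frac{2282}{5963} + \frac{9797}{9945} = \frac{81114001}{59302035} \approx 1.3678$)
$- \frac{22065}{-40452} + \frac{v}{-35610} = - \frac{22065}{-40452} + \frac{81114001}{59302035 \left(-35610\right)} = \left(-22065\right) \left(- \frac{1}{40452}\right) + \frac{81114001}{59302035} \left(- \frac{1}{35610}\right) = \frac{7355}{13484} - \frac{81114001}{2111745466350} = \frac{7765397081907383}{14237387934131700}$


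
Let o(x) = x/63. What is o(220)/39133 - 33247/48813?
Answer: -27318572251/40114181709 ≈ -0.68102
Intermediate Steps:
o(x) = x/63 (o(x) = x*(1/63) = x/63)
o(220)/39133 - 33247/48813 = ((1/63)*220)/39133 - 33247/48813 = (220/63)*(1/39133) - 33247*1/48813 = 220/2465379 - 33247/48813 = -27318572251/40114181709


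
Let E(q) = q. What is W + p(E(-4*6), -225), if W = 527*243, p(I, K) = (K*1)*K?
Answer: 178686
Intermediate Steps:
p(I, K) = K² (p(I, K) = K*K = K²)
W = 128061
W + p(E(-4*6), -225) = 128061 + (-225)² = 128061 + 50625 = 178686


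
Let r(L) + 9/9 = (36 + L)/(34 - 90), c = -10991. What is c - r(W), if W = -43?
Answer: -87921/8 ≈ -10990.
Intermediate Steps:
r(L) = -23/14 - L/56 (r(L) = -1 + (36 + L)/(34 - 90) = -1 + (36 + L)/(-56) = -1 + (36 + L)*(-1/56) = -1 + (-9/14 - L/56) = -23/14 - L/56)
c - r(W) = -10991 - (-23/14 - 1/56*(-43)) = -10991 - (-23/14 + 43/56) = -10991 - 1*(-7/8) = -10991 + 7/8 = -87921/8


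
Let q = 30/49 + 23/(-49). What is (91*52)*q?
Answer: 676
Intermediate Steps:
q = ⅐ (q = 30*(1/49) + 23*(-1/49) = 30/49 - 23/49 = ⅐ ≈ 0.14286)
(91*52)*q = (91*52)*(⅐) = 4732*(⅐) = 676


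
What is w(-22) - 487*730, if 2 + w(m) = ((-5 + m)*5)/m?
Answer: -7821129/22 ≈ -3.5551e+5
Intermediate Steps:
w(m) = -2 + (-25 + 5*m)/m (w(m) = -2 + ((-5 + m)*5)/m = -2 + (-25 + 5*m)/m)
w(-22) - 487*730 = (3 - 25/(-22)) - 487*730 = (3 - 25*(-1/22)) - 355510 = (3 + 25/22) - 355510 = 91/22 - 355510 = -7821129/22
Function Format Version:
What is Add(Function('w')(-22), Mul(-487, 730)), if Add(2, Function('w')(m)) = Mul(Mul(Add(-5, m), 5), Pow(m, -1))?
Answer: Rational(-7821129, 22) ≈ -3.5551e+5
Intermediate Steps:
Function('w')(m) = Add(-2, Mul(Pow(m, -1), Add(-25, Mul(5, m)))) (Function('w')(m) = Add(-2, Mul(Mul(Add(-5, m), 5), Pow(m, -1))) = Add(-2, Mul(Add(-25, Mul(5, m)), Pow(m, -1))) = Add(-2, Mul(Pow(m, -1), Add(-25, Mul(5, m)))))
Add(Function('w')(-22), Mul(-487, 730)) = Add(Add(3, Mul(-25, Pow(-22, -1))), Mul(-487, 730)) = Add(Add(3, Mul(-25, Rational(-1, 22))), -355510) = Add(Add(3, Rational(25, 22)), -355510) = Add(Rational(91, 22), -355510) = Rational(-7821129, 22)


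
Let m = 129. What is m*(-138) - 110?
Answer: -17912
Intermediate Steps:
m*(-138) - 110 = 129*(-138) - 110 = -17802 - 110 = -17912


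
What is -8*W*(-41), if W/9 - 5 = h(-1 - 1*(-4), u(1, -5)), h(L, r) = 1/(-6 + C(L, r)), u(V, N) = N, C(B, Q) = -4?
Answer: 72324/5 ≈ 14465.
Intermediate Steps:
h(L, r) = -⅒ (h(L, r) = 1/(-6 - 4) = 1/(-10) = -⅒)
W = 441/10 (W = 45 + 9*(-⅒) = 45 - 9/10 = 441/10 ≈ 44.100)
-8*W*(-41) = -8*441/10*(-41) = -1764/5*(-41) = 72324/5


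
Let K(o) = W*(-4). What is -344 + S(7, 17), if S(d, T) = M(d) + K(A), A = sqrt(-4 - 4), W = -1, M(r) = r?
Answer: -333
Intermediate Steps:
A = 2*I*sqrt(2) (A = sqrt(-8) = 2*I*sqrt(2) ≈ 2.8284*I)
K(o) = 4 (K(o) = -1*(-4) = 4)
S(d, T) = 4 + d (S(d, T) = d + 4 = 4 + d)
-344 + S(7, 17) = -344 + (4 + 7) = -344 + 11 = -333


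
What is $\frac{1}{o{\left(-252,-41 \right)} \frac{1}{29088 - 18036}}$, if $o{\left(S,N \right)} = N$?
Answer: $- \frac{11052}{41} \approx -269.56$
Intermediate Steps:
$\frac{1}{o{\left(-252,-41 \right)} \frac{1}{29088 - 18036}} = \frac{1}{\left(-41\right) \frac{1}{29088 - 18036}} = \frac{1}{\left(-41\right) \frac{1}{11052}} = \frac{1}{- \frac{41}{11052}} = - \frac{11052}{41}$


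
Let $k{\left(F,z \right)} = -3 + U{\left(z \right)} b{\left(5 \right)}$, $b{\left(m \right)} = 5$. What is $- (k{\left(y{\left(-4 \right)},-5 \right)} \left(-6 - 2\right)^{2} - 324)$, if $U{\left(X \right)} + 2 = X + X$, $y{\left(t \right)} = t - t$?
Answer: $4356$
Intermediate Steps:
$y{\left(t \right)} = 0$
$U{\left(X \right)} = -2 + 2 X$ ($U{\left(X \right)} = -2 + \left(X + X\right) = -2 + 2 X$)
$k{\left(F,z \right)} = -13 + 10 z$ ($k{\left(F,z \right)} = -3 + \left(-2 + 2 z\right) 5 = -3 + \left(-10 + 10 z\right) = -13 + 10 z$)
$- (k{\left(y{\left(-4 \right)},-5 \right)} \left(-6 - 2\right)^{2} - 324) = - (\left(-13 + 10 \left(-5\right)\right) \left(-6 - 2\right)^{2} - 324) = - (\left(-13 - 50\right) \left(-8\right)^{2} - 324) = - (\left(-63\right) 64 - 324) = - (-4032 - 324) = \left(-1\right) \left(-4356\right) = 4356$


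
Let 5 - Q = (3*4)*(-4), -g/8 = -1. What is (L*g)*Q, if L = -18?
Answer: -7632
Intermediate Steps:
g = 8 (g = -8*(-1) = 8)
Q = 53 (Q = 5 - 3*4*(-4) = 5 - 12*(-4) = 5 - 1*(-48) = 5 + 48 = 53)
(L*g)*Q = -18*8*53 = -144*53 = -7632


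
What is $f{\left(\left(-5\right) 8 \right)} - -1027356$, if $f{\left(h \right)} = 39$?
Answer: $1027395$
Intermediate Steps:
$f{\left(\left(-5\right) 8 \right)} - -1027356 = 39 - -1027356 = 39 + 1027356 = 1027395$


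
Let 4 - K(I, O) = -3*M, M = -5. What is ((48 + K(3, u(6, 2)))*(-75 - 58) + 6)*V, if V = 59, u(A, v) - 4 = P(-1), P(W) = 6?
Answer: -289985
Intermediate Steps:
u(A, v) = 10 (u(A, v) = 4 + 6 = 10)
K(I, O) = -11 (K(I, O) = 4 - (-3)*(-5) = 4 - 1*15 = 4 - 15 = -11)
((48 + K(3, u(6, 2)))*(-75 - 58) + 6)*V = ((48 - 11)*(-75 - 58) + 6)*59 = (37*(-133) + 6)*59 = (-4921 + 6)*59 = -4915*59 = -289985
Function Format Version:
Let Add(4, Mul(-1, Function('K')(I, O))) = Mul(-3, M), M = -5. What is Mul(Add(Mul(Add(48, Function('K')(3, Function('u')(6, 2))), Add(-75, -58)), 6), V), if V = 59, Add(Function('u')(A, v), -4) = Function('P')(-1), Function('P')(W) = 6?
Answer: -289985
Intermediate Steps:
Function('u')(A, v) = 10 (Function('u')(A, v) = Add(4, 6) = 10)
Function('K')(I, O) = -11 (Function('K')(I, O) = Add(4, Mul(-1, Mul(-3, -5))) = Add(4, Mul(-1, 15)) = Add(4, -15) = -11)
Mul(Add(Mul(Add(48, Function('K')(3, Function('u')(6, 2))), Add(-75, -58)), 6), V) = Mul(Add(Mul(Add(48, -11), Add(-75, -58)), 6), 59) = Mul(Add(Mul(37, -133), 6), 59) = Mul(Add(-4921, 6), 59) = Mul(-4915, 59) = -289985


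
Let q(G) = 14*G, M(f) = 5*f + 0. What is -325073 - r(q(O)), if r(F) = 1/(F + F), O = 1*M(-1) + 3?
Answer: -18204087/56 ≈ -3.2507e+5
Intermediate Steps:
M(f) = 5*f
O = -2 (O = 1*(5*(-1)) + 3 = 1*(-5) + 3 = -5 + 3 = -2)
r(F) = 1/(2*F)
-325073 - r(q(O)) = -325073 - 1/(2*(14*(-2))) = -325073 - 1/(2*(-28)) = -325073 - (-1)/(2*28) = -325073 - 1*(-1/56) = -325073 + 1/56 = -18204087/56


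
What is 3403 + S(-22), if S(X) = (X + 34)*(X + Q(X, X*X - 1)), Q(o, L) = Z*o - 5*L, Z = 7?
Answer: -27689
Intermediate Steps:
Q(o, L) = -5*L + 7*o (Q(o, L) = 7*o - 5*L = -5*L + 7*o)
S(X) = (34 + X)*(5 - 5*X**2 + 8*X) (S(X) = (X + 34)*(X + (-5*(X*X - 1) + 7*X)) = (34 + X)*(X + (-5*(X**2 - 1) + 7*X)) = (34 + X)*(X + (-5*(-1 + X**2) + 7*X)) = (34 + X)*(X + ((5 - 5*X**2) + 7*X)) = (34 + X)*(X + (5 - 5*X**2 + 7*X)) = (34 + X)*(5 - 5*X**2 + 8*X))
3403 + S(-22) = 3403 + (170 - 162*(-22)**2 - 5*(-22)**3 + 277*(-22)) = 3403 + (170 - 162*484 - 5*(-10648) - 6094) = 3403 + (170 - 78408 + 53240 - 6094) = 3403 - 31092 = -27689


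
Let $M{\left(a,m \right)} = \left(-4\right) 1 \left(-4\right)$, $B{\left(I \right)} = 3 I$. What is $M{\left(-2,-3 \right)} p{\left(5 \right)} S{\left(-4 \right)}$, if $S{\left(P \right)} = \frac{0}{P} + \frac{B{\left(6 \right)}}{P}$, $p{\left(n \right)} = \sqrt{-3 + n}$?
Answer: $- 72 \sqrt{2} \approx -101.82$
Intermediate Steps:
$M{\left(a,m \right)} = 16$ ($M{\left(a,m \right)} = \left(-4\right) \left(-4\right) = 16$)
$S{\left(P \right)} = \frac{18}{P}$ ($S{\left(P \right)} = \frac{0}{P} + \frac{3 \cdot 6}{P} = 0 + \frac{18}{P} = \frac{18}{P}$)
$M{\left(-2,-3 \right)} p{\left(5 \right)} S{\left(-4 \right)} = 16 \sqrt{-3 + 5} \frac{18}{-4} = 16 \sqrt{2} \cdot 18 \left(- \frac{1}{4}\right) = 16 \sqrt{2} \left(- \frac{9}{2}\right) = - 72 \sqrt{2}$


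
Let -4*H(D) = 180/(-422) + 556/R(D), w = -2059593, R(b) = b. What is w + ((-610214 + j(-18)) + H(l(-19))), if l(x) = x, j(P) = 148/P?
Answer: -192658670449/72162 ≈ -2.6698e+6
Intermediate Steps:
H(D) = 45/422 - 139/D (H(D) = -(180/(-422) + 556/D)/4 = -(180*(-1/422) + 556/D)/4 = -(-90/211 + 556/D)/4 = 45/422 - 139/D)
w + ((-610214 + j(-18)) + H(l(-19))) = -2059593 + ((-610214 + 148/(-18)) + (45/422 - 139/(-19))) = -2059593 + ((-610214 + 148*(-1/18)) + (45/422 - 139*(-1/19))) = -2059593 + ((-610214 - 74/9) + (45/422 + 139/19)) = -2059593 + (-5492000/9 + 59513/8018) = -2059593 - 44034320383/72162 = -192658670449/72162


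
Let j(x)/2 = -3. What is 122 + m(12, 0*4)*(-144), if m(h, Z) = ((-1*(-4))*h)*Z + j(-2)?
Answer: 986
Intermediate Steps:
j(x) = -6 (j(x) = 2*(-3) = -6)
m(h, Z) = -6 + 4*Z*h (m(h, Z) = ((-1*(-4))*h)*Z - 6 = (4*h)*Z - 6 = 4*Z*h - 6 = -6 + 4*Z*h)
122 + m(12, 0*4)*(-144) = 122 + (-6 + 4*(0*4)*12)*(-144) = 122 + (-6 + 4*0*12)*(-144) = 122 + (-6 + 0)*(-144) = 122 - 6*(-144) = 122 + 864 = 986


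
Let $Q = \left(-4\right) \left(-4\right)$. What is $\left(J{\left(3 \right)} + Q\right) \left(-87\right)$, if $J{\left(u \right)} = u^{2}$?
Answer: $-2175$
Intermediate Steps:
$Q = 16$
$\left(J{\left(3 \right)} + Q\right) \left(-87\right) = \left(3^{2} + 16\right) \left(-87\right) = \left(9 + 16\right) \left(-87\right) = 25 \left(-87\right) = -2175$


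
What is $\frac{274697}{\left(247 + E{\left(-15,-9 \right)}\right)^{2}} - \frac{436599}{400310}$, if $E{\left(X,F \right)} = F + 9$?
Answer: $\frac{83327487679}{24422512790} \approx 3.4119$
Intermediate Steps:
$E{\left(X,F \right)} = 9 + F$
$\frac{274697}{\left(247 + E{\left(-15,-9 \right)}\right)^{2}} - \frac{436599}{400310} = \frac{274697}{\left(247 + \left(9 - 9\right)\right)^{2}} - \frac{436599}{400310} = \frac{274697}{\left(247 + 0\right)^{2}} - \frac{436599}{400310} = \frac{274697}{247^{2}} - \frac{436599}{400310} = \frac{274697}{61009} - \frac{436599}{400310} = \frac{83327487679}{24422512790}$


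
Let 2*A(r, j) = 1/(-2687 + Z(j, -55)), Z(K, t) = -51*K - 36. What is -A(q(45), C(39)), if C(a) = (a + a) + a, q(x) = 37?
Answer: 1/17380 ≈ 5.7537e-5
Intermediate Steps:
Z(K, t) = -36 - 51*K
C(a) = 3*a (C(a) = 2*a + a = 3*a)
A(r, j) = 1/(2*(-2723 - 51*j)) (A(r, j) = 1/(2*(-2687 + (-36 - 51*j))) = 1/(2*(-2723 - 51*j)))
-A(q(45), C(39)) = -(-1)/(5446 + 102*(3*39)) = -(-1)/(5446 + 102*117) = -(-1)/(5446 + 11934) = -(-1)/17380 = -1*(-1/17380) = 1/17380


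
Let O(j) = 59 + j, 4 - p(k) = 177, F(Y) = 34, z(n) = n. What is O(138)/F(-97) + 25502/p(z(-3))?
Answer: -832987/5882 ≈ -141.62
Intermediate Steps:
p(k) = -173 (p(k) = 4 - 1*177 = 4 - 177 = -173)
O(138)/F(-97) + 25502/p(z(-3)) = (59 + 138)/34 + 25502/(-173) = 197*(1/34) + 25502*(-1/173) = 197/34 - 25502/173 = -832987/5882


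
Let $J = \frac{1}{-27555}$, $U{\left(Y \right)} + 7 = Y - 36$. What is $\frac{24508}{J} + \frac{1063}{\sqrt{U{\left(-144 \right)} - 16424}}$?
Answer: $-675317940 - \frac{1063 i \sqrt{339}}{2373} \approx -6.7532 \cdot 10^{8} - 8.2477 i$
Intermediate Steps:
$U{\left(Y \right)} = -43 + Y$ ($U{\left(Y \right)} = -7 + \left(Y - 36\right) = -7 + \left(-36 + Y\right) = -43 + Y$)
$J = - \frac{1}{27555} \approx -3.6291 \cdot 10^{-5}$
$\frac{24508}{J} + \frac{1063}{\sqrt{U{\left(-144 \right)} - 16424}} = \frac{24508}{- \frac{1}{27555}} + \frac{1063}{\sqrt{\left(-43 - 144\right) - 16424}} = 24508 \left(-27555\right) + \frac{1063}{\sqrt{-187 - 16424}} = -675317940 + \frac{1063}{\sqrt{-16611}} = -675317940 + \frac{1063}{7 i \sqrt{339}} = -675317940 + 1063 \left(- \frac{i \sqrt{339}}{2373}\right) = -675317940 - \frac{1063 i \sqrt{339}}{2373}$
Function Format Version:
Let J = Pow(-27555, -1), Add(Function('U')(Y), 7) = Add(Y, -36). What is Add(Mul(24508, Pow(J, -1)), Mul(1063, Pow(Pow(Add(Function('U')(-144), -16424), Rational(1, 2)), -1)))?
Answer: Add(-675317940, Mul(Rational(-1063, 2373), I, Pow(339, Rational(1, 2)))) ≈ Add(-6.7532e+8, Mul(-8.2477, I))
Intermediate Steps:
Function('U')(Y) = Add(-43, Y) (Function('U')(Y) = Add(-7, Add(Y, -36)) = Add(-7, Add(-36, Y)) = Add(-43, Y))
J = Rational(-1, 27555) ≈ -3.6291e-5
Add(Mul(24508, Pow(J, -1)), Mul(1063, Pow(Pow(Add(Function('U')(-144), -16424), Rational(1, 2)), -1))) = Add(Mul(24508, Pow(Rational(-1, 27555), -1)), Mul(1063, Pow(Pow(Add(Add(-43, -144), -16424), Rational(1, 2)), -1))) = Add(Mul(24508, -27555), Mul(1063, Pow(Pow(Add(-187, -16424), Rational(1, 2)), -1))) = Add(-675317940, Mul(1063, Pow(Pow(-16611, Rational(1, 2)), -1))) = Add(-675317940, Mul(1063, Pow(Mul(7, I, Pow(339, Rational(1, 2))), -1))) = Add(-675317940, Mul(1063, Mul(Rational(-1, 2373), I, Pow(339, Rational(1, 2))))) = Add(-675317940, Mul(Rational(-1063, 2373), I, Pow(339, Rational(1, 2))))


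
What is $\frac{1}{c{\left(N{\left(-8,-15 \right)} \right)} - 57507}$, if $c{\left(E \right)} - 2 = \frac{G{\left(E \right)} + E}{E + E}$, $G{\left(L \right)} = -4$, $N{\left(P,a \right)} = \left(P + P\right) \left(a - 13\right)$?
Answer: $- \frac{224}{12881009} \approx -1.739 \cdot 10^{-5}$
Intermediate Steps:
$N{\left(P,a \right)} = 2 P \left(-13 + a\right)$
$c{\left(E \right)} = 2 + \frac{-4 + E}{2 E}$ ($c{\left(E \right)} = 2 + \frac{-4 + E}{E + E} = 2 + \frac{-4 + E}{2 E}$)
$\frac{1}{c{\left(N{\left(-8,-15 \right)} \right)} - 57507} = \frac{1}{\left(\frac{5}{2} - \frac{2}{2 \left(-8\right) \left(-13 - 15\right)}\right) - 57507} = \frac{1}{\left(\frac{5}{2} - \frac{2}{2 \left(-8\right) \left(-28\right)}\right) - 57507} = \frac{1}{\left(\frac{5}{2} - \frac{2}{448}\right) - 57507} = \frac{1}{\left(\frac{5}{2} - \frac{1}{224}\right) - 57507} = \frac{1}{\frac{559}{224} - 57507} = \frac{1}{- \frac{12881009}{224}} = - \frac{224}{12881009}$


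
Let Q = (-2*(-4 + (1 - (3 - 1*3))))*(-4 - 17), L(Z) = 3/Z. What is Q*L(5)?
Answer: -378/5 ≈ -75.600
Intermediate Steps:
Q = -126 (Q = -2*(-4 + (1 - (3 - 3)))*(-21) = -2*(-4 + (1 - 1*0))*(-21) = -2*(-4 + (1 + 0))*(-21) = -2*(-4 + 1)*(-21) = -2*(-3)*(-21) = 6*(-21) = -126)
Q*L(5) = -378/5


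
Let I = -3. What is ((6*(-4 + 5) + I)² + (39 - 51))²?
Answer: 9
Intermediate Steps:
((6*(-4 + 5) + I)² + (39 - 51))² = ((6*(-4 + 5) - 3)² + (39 - 51))² = ((6*1 - 3)² - 12)² = ((6 - 3)² - 12)² = (3² - 12)² = (9 - 12)² = (-3)² = 9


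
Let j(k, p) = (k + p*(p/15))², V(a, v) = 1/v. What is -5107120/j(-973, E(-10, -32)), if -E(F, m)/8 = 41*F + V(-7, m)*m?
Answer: -1149102000/114305798749321 ≈ -1.0053e-5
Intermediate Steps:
E(F, m) = -8 - 328*F (E(F, m) = -8*(41*F + m/m) = -8*(41*F + 1) = -8*(1 + 41*F) = -8 - 328*F)
j(k, p) = (k + p²/15)² (j(k, p) = (k + p*(p*(1/15)))² = (k + p*(p/15))² = (k + p²/15)²)
-5107120/j(-973, E(-10, -32)) = -5107120*225/((-8 - 328*(-10))² + 15*(-973))² = -5107120*225/((-8 + 3280)² - 14595)² = -5107120*225/(3272² - 14595)² = -5107120*225/(10705984 - 14595)² = -5107120/((1/225)*10691389²) = -5107120/((1/225)*114305798749321) = -5107120/114305798749321/225 = -5107120*225/114305798749321 = -1149102000/114305798749321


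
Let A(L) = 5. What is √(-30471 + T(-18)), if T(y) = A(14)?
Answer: I*√30466 ≈ 174.55*I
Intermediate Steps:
T(y) = 5
√(-30471 + T(-18)) = √(-30471 + 5) = √(-30466) = I*√30466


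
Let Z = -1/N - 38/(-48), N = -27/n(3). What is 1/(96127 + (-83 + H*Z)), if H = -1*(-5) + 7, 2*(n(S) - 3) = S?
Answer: 2/192111 ≈ 1.0411e-5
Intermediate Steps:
n(S) = 3 + S/2
N = -6 (N = -27/(3 + (½)*3) = -27/(3 + 3/2) = -27/9/2 = -27*2/9 = -6)
H = 12 (H = 5 + 7 = 12)
Z = 23/24 (Z = -1/(-6) - 38/(-48) = -1*(-⅙) - 38*(-1/48) = ⅙ + 19/24 = 23/24 ≈ 0.95833)
1/(96127 + (-83 + H*Z)) = 1/(96127 + (-83 + 12*(23/24))) = 1/(96127 + (-83 + 23/2)) = 1/(96127 - 143/2) = 1/(192111/2) = 2/192111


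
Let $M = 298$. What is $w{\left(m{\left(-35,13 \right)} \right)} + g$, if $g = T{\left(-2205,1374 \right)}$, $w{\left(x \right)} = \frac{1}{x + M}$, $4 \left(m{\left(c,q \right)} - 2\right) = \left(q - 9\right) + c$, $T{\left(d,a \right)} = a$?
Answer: $\frac{1606210}{1169} \approx 1374.0$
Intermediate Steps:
$m{\left(c,q \right)} = - \frac{1}{4} + \frac{c}{4} + \frac{q}{4}$ ($m{\left(c,q \right)} = 2 + \frac{\left(q - 9\right) + c}{4} = 2 + \frac{\left(-9 + q\right) + c}{4} = 2 + \frac{-9 + c + q}{4} = 2 + \left(- \frac{9}{4} + \frac{c}{4} + \frac{q}{4}\right) = - \frac{1}{4} + \frac{c}{4} + \frac{q}{4}$)
$w{\left(x \right)} = \frac{1}{298 + x}$ ($w{\left(x \right)} = \frac{1}{x + 298} = \frac{1}{298 + x}$)
$g = 1374$
$w{\left(m{\left(-35,13 \right)} \right)} + g = \frac{1}{298 + \left(- \frac{1}{4} + \frac{1}{4} \left(-35\right) + \frac{1}{4} \cdot 13\right)} + 1374 = \frac{1}{298 - \frac{23}{4}} + 1374 = \frac{1}{\frac{1169}{4}} + 1374 = \frac{4}{1169} + 1374 = \frac{1606210}{1169}$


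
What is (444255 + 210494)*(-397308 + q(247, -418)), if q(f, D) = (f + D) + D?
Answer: -260522662853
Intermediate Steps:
q(f, D) = f + 2*D (q(f, D) = (D + f) + D = f + 2*D)
(444255 + 210494)*(-397308 + q(247, -418)) = (444255 + 210494)*(-397308 + (247 + 2*(-418))) = 654749*(-397308 + (247 - 836)) = 654749*(-397308 - 589) = 654749*(-397897) = -260522662853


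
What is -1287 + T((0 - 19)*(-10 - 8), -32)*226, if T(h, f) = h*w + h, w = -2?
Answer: -78579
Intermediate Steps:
T(h, f) = -h (T(h, f) = h*(-2) + h = -2*h + h = -h)
-1287 + T((0 - 19)*(-10 - 8), -32)*226 = -1287 - (0 - 19)*(-10 - 8)*226 = -1287 - (-19)*(-18)*226 = -1287 - 1*342*226 = -1287 - 342*226 = -1287 - 77292 = -78579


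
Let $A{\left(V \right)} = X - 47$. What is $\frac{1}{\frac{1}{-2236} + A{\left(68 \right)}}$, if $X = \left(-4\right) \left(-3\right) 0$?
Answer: $- \frac{2236}{105093} \approx -0.021276$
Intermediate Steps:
$X = 0$ ($X = 12 \cdot 0 = 0$)
$A{\left(V \right)} = -47$ ($A{\left(V \right)} = 0 - 47 = -47$)
$\frac{1}{\frac{1}{-2236} + A{\left(68 \right)}} = \frac{1}{\frac{1}{-2236} - 47} = \frac{1}{- \frac{1}{2236} - 47} = \frac{1}{- \frac{105093}{2236}} = - \frac{2236}{105093}$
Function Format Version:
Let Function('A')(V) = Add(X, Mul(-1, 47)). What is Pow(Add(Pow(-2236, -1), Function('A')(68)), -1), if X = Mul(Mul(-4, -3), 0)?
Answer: Rational(-2236, 105093) ≈ -0.021276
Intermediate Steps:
X = 0 (X = Mul(12, 0) = 0)
Function('A')(V) = -47 (Function('A')(V) = Add(0, Mul(-1, 47)) = Add(0, -47) = -47)
Pow(Add(Pow(-2236, -1), Function('A')(68)), -1) = Pow(Add(Pow(-2236, -1), -47), -1) = Pow(Add(Rational(-1, 2236), -47), -1) = Pow(Rational(-105093, 2236), -1) = Rational(-2236, 105093)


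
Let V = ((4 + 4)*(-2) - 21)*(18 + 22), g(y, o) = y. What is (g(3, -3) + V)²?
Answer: 2181529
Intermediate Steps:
V = -1480 (V = (8*(-2) - 21)*40 = (-16 - 21)*40 = -37*40 = -1480)
(g(3, -3) + V)² = (3 - 1480)² = (-1477)² = 2181529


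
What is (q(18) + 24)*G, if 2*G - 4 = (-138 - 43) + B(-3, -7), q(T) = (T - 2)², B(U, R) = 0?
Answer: -24780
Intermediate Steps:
q(T) = (-2 + T)²
G = -177/2 (G = 2 + ((-138 - 43) + 0)/2 = 2 + (-181 + 0)/2 = 2 + (½)*(-181) = 2 - 181/2 = -177/2 ≈ -88.500)
(q(18) + 24)*G = ((-2 + 18)² + 24)*(-177/2) = (16² + 24)*(-177/2) = (256 + 24)*(-177/2) = 280*(-177/2) = -24780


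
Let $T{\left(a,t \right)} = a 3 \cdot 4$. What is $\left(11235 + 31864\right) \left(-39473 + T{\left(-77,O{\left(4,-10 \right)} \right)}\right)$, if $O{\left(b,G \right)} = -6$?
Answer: $-1741070303$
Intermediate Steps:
$T{\left(a,t \right)} = 12 a$ ($T{\left(a,t \right)} = 3 a 4 = 12 a$)
$\left(11235 + 31864\right) \left(-39473 + T{\left(-77,O{\left(4,-10 \right)} \right)}\right) = \left(11235 + 31864\right) \left(-39473 + 12 \left(-77\right)\right) = 43099 \left(-39473 - 924\right) = 43099 \left(-40397\right) = -1741070303$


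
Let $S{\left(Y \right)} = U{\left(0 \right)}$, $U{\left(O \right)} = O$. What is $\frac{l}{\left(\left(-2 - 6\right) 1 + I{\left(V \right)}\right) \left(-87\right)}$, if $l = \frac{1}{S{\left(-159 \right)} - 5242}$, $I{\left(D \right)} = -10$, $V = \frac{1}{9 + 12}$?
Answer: $- \frac{1}{8208972} \approx -1.2182 \cdot 10^{-7}$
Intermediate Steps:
$V = \frac{1}{21} \approx 0.047619$
$S{\left(Y \right)} = 0$
$l = - \frac{1}{5242}$ ($l = \frac{1}{0 - 5242} = \frac{1}{-5242} = - \frac{1}{5242} \approx -0.00019077$)
$\frac{l}{\left(\left(-2 - 6\right) 1 + I{\left(V \right)}\right) \left(-87\right)} = - \frac{1}{5242 \left(\left(-2 - 6\right) 1 - 10\right) \left(-87\right)} = - \frac{1}{5242 \left(\left(-8\right) 1 - 10\right) \left(-87\right)} = - \frac{1}{5242 \left(-8 - 10\right) \left(-87\right)} = - \frac{1}{5242 \left(\left(-18\right) \left(-87\right)\right)} = - \frac{1}{5242 \cdot 1566} = \left(- \frac{1}{5242}\right) \frac{1}{1566} = - \frac{1}{8208972}$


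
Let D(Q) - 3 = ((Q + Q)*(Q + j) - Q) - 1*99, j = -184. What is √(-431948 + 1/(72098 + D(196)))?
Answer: I*√2528528606558290/76510 ≈ 657.23*I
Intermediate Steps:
D(Q) = -96 - Q + 2*Q*(-184 + Q) (D(Q) = 3 + (((Q + Q)*(Q - 184) - Q) - 1*99) = 3 + (((2*Q)*(-184 + Q) - Q) - 99) = 3 + ((2*Q*(-184 + Q) - Q) - 99) = 3 + ((-Q + 2*Q*(-184 + Q)) - 99) = 3 + (-99 - Q + 2*Q*(-184 + Q)) = -96 - Q + 2*Q*(-184 + Q))
√(-431948 + 1/(72098 + D(196))) = √(-431948 + 1/(72098 + (-96 - 369*196 + 2*196²))) = √(-431948 + 1/(72098 + (-96 - 72324 + 2*38416))) = √(-431948 + 1/(72098 + (-96 - 72324 + 76832))) = √(-431948 + 1/(72098 + 4412)) = √(-431948 + 1/76510) = √(-33048341479/76510) = I*√2528528606558290/76510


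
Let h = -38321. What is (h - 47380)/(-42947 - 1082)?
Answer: 85701/44029 ≈ 1.9465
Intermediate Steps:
(h - 47380)/(-42947 - 1082) = (-38321 - 47380)/(-42947 - 1082) = -85701/(-44029) = -85701*(-1/44029) = 85701/44029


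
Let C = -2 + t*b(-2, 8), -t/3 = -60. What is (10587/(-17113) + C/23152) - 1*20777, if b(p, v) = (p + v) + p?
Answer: -4116041939921/198100088 ≈ -20778.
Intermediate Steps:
t = 180 (t = -3*(-60) = 180)
b(p, v) = v + 2*p
C = 718 (C = -2 + 180*(8 + 2*(-2)) = -2 + 180*(8 - 4) = -2 + 180*4 = -2 + 720 = 718)
(10587/(-17113) + C/23152) - 1*20777 = (10587/(-17113) + 718/23152) - 1*20777 = (10587*(-1/17113) + 718*(1/23152)) - 20777 = (-10587/17113 + 359/11576) - 20777 = -116411545/198100088 - 20777 = -4116041939921/198100088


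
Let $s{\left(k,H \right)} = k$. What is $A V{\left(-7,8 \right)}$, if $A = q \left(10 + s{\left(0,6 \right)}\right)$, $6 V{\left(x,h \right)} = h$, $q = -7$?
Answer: $- \frac{280}{3} \approx -93.333$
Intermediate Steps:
$V{\left(x,h \right)} = \frac{h}{6}$
$A = -70$ ($A = - 7 \left(10 + 0\right) = \left(-7\right) 10 = -70$)
$A V{\left(-7,8 \right)} = - 70 \cdot \frac{1}{6} \cdot 8 = \left(-70\right) \frac{4}{3} = - \frac{280}{3}$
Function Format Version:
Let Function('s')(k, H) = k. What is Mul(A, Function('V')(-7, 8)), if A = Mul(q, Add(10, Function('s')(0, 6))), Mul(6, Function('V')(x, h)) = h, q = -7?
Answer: Rational(-280, 3) ≈ -93.333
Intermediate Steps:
Function('V')(x, h) = Mul(Rational(1, 6), h)
A = -70 (A = Mul(-7, Add(10, 0)) = Mul(-7, 10) = -70)
Mul(A, Function('V')(-7, 8)) = Mul(-70, Mul(Rational(1, 6), 8)) = Mul(-70, Rational(4, 3)) = Rational(-280, 3)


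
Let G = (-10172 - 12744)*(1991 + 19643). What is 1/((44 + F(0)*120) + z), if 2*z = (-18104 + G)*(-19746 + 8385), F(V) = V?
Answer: 1/2816294468108 ≈ 3.5508e-13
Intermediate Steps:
G = -495764744 (G = -22916*21634 = -495764744)
z = 2816294468064 (z = ((-18104 - 495764744)*(-19746 + 8385))/2 = (-495782848*(-11361))/2 = (½)*5632588936128 = 2816294468064)
1/((44 + F(0)*120) + z) = 1/((44 + 0*120) + 2816294468064) = 1/((44 + 0) + 2816294468064) = 1/(44 + 2816294468064) = 1/2816294468108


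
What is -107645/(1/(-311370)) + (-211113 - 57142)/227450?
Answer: 1524707601784849/45490 ≈ 3.3517e+10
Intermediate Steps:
-107645/(1/(-311370)) + (-211113 - 57142)/227450 = -107645/(-1/311370) - 268255*1/227450 = -107645*(-311370) - 53651/45490 = 33517423650 - 53651/45490 = 1524707601784849/45490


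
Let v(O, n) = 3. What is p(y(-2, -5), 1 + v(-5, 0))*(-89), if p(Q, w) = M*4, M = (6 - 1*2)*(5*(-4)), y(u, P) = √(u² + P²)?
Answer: 28480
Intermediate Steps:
y(u, P) = √(P² + u²)
M = -80 (M = (6 - 2)*(-20) = 4*(-20) = -80)
p(Q, w) = -320 (p(Q, w) = -80*4 = -320)
p(y(-2, -5), 1 + v(-5, 0))*(-89) = -320*(-89) = 28480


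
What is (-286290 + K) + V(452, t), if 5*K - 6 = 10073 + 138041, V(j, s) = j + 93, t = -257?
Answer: -256121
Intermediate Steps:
V(j, s) = 93 + j
K = 29624 (K = 6/5 + (10073 + 138041)/5 = 6/5 + (⅕)*148114 = 6/5 + 148114/5 = 29624)
(-286290 + K) + V(452, t) = (-286290 + 29624) + (93 + 452) = -256666 + 545 = -256121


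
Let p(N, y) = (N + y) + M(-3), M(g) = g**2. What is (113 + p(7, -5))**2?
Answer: 15376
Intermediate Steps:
p(N, y) = 9 + N + y (p(N, y) = (N + y) + (-3)**2 = (N + y) + 9 = 9 + N + y)
(113 + p(7, -5))**2 = (113 + (9 + 7 - 5))**2 = (113 + 11)**2 = 124**2 = 15376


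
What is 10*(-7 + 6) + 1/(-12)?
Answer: -121/12 ≈ -10.083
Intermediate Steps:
10*(-7 + 6) + 1/(-12) = 10*(-1) - 1/12 = -10 - 1/12 = -121/12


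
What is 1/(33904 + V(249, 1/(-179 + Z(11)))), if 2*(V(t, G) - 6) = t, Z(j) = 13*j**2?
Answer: 2/68069 ≈ 2.9382e-5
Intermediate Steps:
V(t, G) = 6 + t/2
1/(33904 + V(249, 1/(-179 + Z(11)))) = 1/(33904 + (6 + (1/2)*249)) = 1/(33904 + (6 + 249/2)) = 1/(33904 + 261/2) = 1/(68069/2) = 2/68069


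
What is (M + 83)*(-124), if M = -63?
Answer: -2480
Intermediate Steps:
(M + 83)*(-124) = (-63 + 83)*(-124) = 20*(-124) = -2480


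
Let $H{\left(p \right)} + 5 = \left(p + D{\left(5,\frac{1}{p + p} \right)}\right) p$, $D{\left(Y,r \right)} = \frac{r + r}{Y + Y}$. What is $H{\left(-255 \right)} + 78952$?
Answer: $\frac{1439721}{10} \approx 1.4397 \cdot 10^{5}$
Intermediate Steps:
$D{\left(Y,r \right)} = \frac{r}{Y}$ ($D{\left(Y,r \right)} = \frac{2 r}{2 Y} = 2 r \frac{1}{2 Y} = \frac{r}{Y}$)
$H{\left(p \right)} = -5 + p \left(p + \frac{1}{10 p}\right)$ ($H{\left(p \right)} = -5 + \left(p + \frac{1}{\left(p + p\right) 5}\right) p = -5 + \left(p + \frac{1}{2 p} \frac{1}{5}\right) p = -5 + \left(p + \frac{1}{10 p}\right) p = -5 + p \left(p + \frac{1}{10 p}\right)$)
$H{\left(-255 \right)} + 78952 = \left(- \frac{49}{10} + \left(-255\right)^{2}\right) + 78952 = \left(- \frac{49}{10} + 65025\right) + 78952 = \frac{650201}{10} + 78952 = \frac{1439721}{10}$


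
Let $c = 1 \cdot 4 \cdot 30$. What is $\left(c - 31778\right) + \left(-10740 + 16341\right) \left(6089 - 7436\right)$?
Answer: $-7576205$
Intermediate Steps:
$c = 120$ ($c = 4 \cdot 30 = 120$)
$\left(c - 31778\right) + \left(-10740 + 16341\right) \left(6089 - 7436\right) = \left(120 - 31778\right) + \left(-10740 + 16341\right) \left(6089 - 7436\right) = -31658 + 5601 \left(-1347\right) = -31658 - 7544547 = -7576205$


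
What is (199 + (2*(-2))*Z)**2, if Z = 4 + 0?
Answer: 33489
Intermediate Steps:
Z = 4
(199 + (2*(-2))*Z)**2 = (199 + (2*(-2))*4)**2 = (199 - 4*4)**2 = (199 - 16)**2 = 183**2 = 33489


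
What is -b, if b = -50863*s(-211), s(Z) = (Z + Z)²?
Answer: 9057886492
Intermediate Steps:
s(Z) = 4*Z² (s(Z) = (2*Z)² = 4*Z²)
b = -9057886492 (b = -50863*4*(-211)² = -50863*4*44521 = -50863/(1/178084) = -50863/1/178084 = -50863*178084 = -9057886492)
-b = -1*(-9057886492) = 9057886492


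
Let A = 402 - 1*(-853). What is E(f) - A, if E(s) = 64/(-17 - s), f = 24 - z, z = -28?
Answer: -86659/69 ≈ -1255.9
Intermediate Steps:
f = 52 (f = 24 - 1*(-28) = 24 + 28 = 52)
A = 1255 (A = 402 + 853 = 1255)
E(f) - A = -64/(17 + 52) - 1*1255 = -64/69 - 1255 = -86659/69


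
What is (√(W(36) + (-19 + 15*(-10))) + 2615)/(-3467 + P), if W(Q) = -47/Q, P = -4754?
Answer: -2615/8221 - I*√6131/49326 ≈ -0.31809 - 0.0015874*I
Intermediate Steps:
(√(W(36) + (-19 + 15*(-10))) + 2615)/(-3467 + P) = (√(-47/36 + (-19 + 15*(-10))) + 2615)/(-3467 - 4754) = (√(-47*1/36 + (-19 - 150)) + 2615)/(-8221) = (√(-47/36 - 169) + 2615)*(-1/8221) = (√(-6131/36) + 2615)*(-1/8221) = (I*√6131/6 + 2615)*(-1/8221) = (2615 + I*√6131/6)*(-1/8221) = -2615/8221 - I*√6131/49326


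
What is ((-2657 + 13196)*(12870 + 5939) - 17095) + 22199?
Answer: 198233155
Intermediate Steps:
((-2657 + 13196)*(12870 + 5939) - 17095) + 22199 = (10539*18809 - 17095) + 22199 = (198228051 - 17095) + 22199 = 198210956 + 22199 = 198233155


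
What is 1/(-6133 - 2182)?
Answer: -1/8315 ≈ -0.00012026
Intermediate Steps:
1/(-6133 - 2182) = 1/(-8315) = -1/8315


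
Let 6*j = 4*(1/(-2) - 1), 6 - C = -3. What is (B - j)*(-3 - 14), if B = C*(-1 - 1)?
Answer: 289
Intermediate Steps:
C = 9 (C = 6 - 1*(-3) = 6 + 3 = 9)
j = -1 (j = (4*(1/(-2) - 1))/6 = (4*(1*(-1/2) - 1))/6 = (4*(-1/2 - 1))/6 = (4*(-3/2))/6 = (1/6)*(-6) = -1)
B = -18 (B = 9*(-1 - 1) = 9*(-2) = -18)
(B - j)*(-3 - 14) = (-18 - 1*(-1))*(-3 - 14) = (-18 + 1)*(-17) = -17*(-17) = 289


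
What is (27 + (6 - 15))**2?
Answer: 324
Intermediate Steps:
(27 + (6 - 15))**2 = (27 - 9)**2 = 18**2 = 324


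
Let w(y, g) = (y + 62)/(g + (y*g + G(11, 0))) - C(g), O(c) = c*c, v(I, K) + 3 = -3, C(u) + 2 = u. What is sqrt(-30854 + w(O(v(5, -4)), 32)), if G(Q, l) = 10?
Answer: I*sqrt(11007306303)/597 ≈ 175.74*I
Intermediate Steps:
C(u) = -2 + u
v(I, K) = -6 (v(I, K) = -3 - 3 = -6)
O(c) = c**2
w(y, g) = 2 - g + (62 + y)/(10 + g + g*y) (w(y, g) = (y + 62)/(g + (y*g + 10)) - (-2 + g) = (62 + y)/(g + (g*y + 10)) + (2 - g) = (62 + y)/(g + (10 + g*y)) + (2 - g) = (62 + y)/(10 + g + g*y) + (2 - g) = 2 - g + (62 + y)/(10 + g + g*y))
sqrt(-30854 + w(O(v(5, -4)), 32)) = sqrt(-30854 + (82 + (-6)**2 - 10*32 - 1*32*(-2 + 32) - 1*32*(-6)**2*(-2 + 32))/(10 + 32 + 32*(-6)**2)) = sqrt(-30854 + (82 + 36 - 320 - 1*32*30 - 1*32*36*30)/(10 + 32 + 32*36)) = sqrt(-30854 + (82 + 36 - 320 - 960 - 34560)/(10 + 32 + 1152)) = sqrt(-30854 - 35722/1194) = sqrt(-30854 + (1/1194)*(-35722)) = sqrt(-30854 - 17861/597) = sqrt(-18437699/597) = I*sqrt(11007306303)/597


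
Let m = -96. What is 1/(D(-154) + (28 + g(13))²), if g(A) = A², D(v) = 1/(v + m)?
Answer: 250/9702249 ≈ 2.5767e-5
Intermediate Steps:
D(v) = 1/(-96 + v) (D(v) = 1/(v - 96) = 1/(-96 + v))
1/(D(-154) + (28 + g(13))²) = 1/(1/(-96 - 154) + (28 + 13²)²) = 1/(1/(-250) + (28 + 169)²) = 1/(-1/250 + 197²) = 1/(-1/250 + 38809) = 1/(9702249/250) = 250/9702249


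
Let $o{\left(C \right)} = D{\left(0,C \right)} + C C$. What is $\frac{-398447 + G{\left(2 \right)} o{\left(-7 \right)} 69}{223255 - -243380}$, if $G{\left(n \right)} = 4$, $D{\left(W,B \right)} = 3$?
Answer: $- \frac{76819}{93327} \approx -0.82312$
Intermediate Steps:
$o{\left(C \right)} = 3 + C^{2}$ ($o{\left(C \right)} = 3 + C C = 3 + C^{2}$)
$\frac{-398447 + G{\left(2 \right)} o{\left(-7 \right)} 69}{223255 - -243380} = \frac{-398447 + 4 \left(3 + \left(-7\right)^{2}\right) 69}{223255 - -243380} = \frac{-398447 + 4 \left(3 + 49\right) 69}{223255 + 243380} = \frac{-398447 + 4 \cdot 52 \cdot 69}{466635} = \left(-398447 + 208 \cdot 69\right) \frac{1}{466635} = \left(-398447 + 14352\right) \frac{1}{466635} = \left(-384095\right) \frac{1}{466635} = - \frac{76819}{93327}$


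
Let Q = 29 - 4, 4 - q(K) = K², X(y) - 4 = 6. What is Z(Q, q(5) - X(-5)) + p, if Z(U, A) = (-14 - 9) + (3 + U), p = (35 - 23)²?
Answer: 149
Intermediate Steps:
X(y) = 10 (X(y) = 4 + 6 = 10)
q(K) = 4 - K²
Q = 25
p = 144 (p = 12² = 144)
Z(U, A) = -20 + U (Z(U, A) = -23 + (3 + U) = -20 + U)
Z(Q, q(5) - X(-5)) + p = (-20 + 25) + 144 = 5 + 144 = 149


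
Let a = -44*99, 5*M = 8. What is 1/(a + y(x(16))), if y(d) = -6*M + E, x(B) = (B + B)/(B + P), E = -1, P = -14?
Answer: -5/21833 ≈ -0.00022901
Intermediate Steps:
M = 8/5 (M = (1/5)*8 = 8/5 ≈ 1.6000)
x(B) = 2*B/(-14 + B) (x(B) = (B + B)/(B - 14) = (2*B)/(-14 + B) = 2*B/(-14 + B))
y(d) = -53/5 (y(d) = -6*8/5 - 1 = -48/5 - 1 = -53/5)
a = -4356
1/(a + y(x(16))) = 1/(-4356 - 53/5) = 1/(-21833/5) = -5/21833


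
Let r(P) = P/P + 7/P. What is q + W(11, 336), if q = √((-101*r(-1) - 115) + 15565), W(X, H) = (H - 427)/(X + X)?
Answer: -91/22 + 6*√446 ≈ 122.58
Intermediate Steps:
r(P) = 1 + 7/P
W(X, H) = (-427 + H)/(2*X) (W(X, H) = (-427 + H)/((2*X)) = (-427 + H)*(1/(2*X)) = (-427 + H)/(2*X))
q = 6*√446 (q = √((-101*(7 - 1)/(-1) - 115) + 15565) = √((-(-101)*6 - 115) + 15565) = √((-101*(-6) - 115) + 15565) = √((606 - 115) + 15565) = √(491 + 15565) = √16056 = 6*√446 ≈ 126.71)
q + W(11, 336) = 6*√446 + (½)*(-427 + 336)/11 = 6*√446 + (½)*(1/11)*(-91) = 6*√446 - 91/22 = -91/22 + 6*√446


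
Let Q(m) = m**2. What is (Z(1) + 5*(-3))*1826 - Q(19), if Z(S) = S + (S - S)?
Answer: -25925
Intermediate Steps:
Z(S) = S (Z(S) = S + 0 = S)
(Z(1) + 5*(-3))*1826 - Q(19) = (1 + 5*(-3))*1826 - 1*19**2 = (1 - 15)*1826 - 1*361 = -14*1826 - 361 = -25564 - 361 = -25925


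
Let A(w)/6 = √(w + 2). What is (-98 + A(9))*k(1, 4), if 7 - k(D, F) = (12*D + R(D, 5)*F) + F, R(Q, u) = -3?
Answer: -294 + 18*√11 ≈ -234.30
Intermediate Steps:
A(w) = 6*√(2 + w) (A(w) = 6*√(w + 2) = 6*√(2 + w))
k(D, F) = 7 - 12*D + 2*F (k(D, F) = 7 - ((12*D - 3*F) + F) = 7 - ((-3*F + 12*D) + F) = 7 - (-2*F + 12*D) = 7 + (-12*D + 2*F) = 7 - 12*D + 2*F)
(-98 + A(9))*k(1, 4) = (-98 + 6*√(2 + 9))*(7 - 12*1 + 2*4) = (-98 + 6*√11)*(7 - 12 + 8) = (-98 + 6*√11)*3 = -294 + 18*√11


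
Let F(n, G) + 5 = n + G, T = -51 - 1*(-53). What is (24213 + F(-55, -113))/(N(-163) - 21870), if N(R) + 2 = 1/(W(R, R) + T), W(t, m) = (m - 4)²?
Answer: -670499640/610031951 ≈ -1.0991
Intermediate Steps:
W(t, m) = (-4 + m)²
T = 2 (T = -51 + 53 = 2)
F(n, G) = -5 + G + n (F(n, G) = -5 + (n + G) = -5 + (G + n) = -5 + G + n)
N(R) = -2 + 1/(2 + (-4 + R)²) (N(R) = -2 + 1/((-4 + R)² + 2) = -2 + 1/(2 + (-4 + R)²))
(24213 + F(-55, -113))/(N(-163) - 21870) = (24213 + (-5 - 113 - 55))/((-3 - 2*(-4 - 163)²)/(2 + (-4 - 163)²) - 21870) = (24213 - 173)/((-3 - 2*(-167)²)/(2 + (-167)²) - 21870) = 24040/((-3 - 2*27889)/(2 + 27889) - 21870) = 24040/((-3 - 55778)/27891 - 21870) = 24040/((1/27891)*(-55781) - 21870) = 24040/(-55781/27891 - 21870) = 24040/(-610031951/27891) = 24040*(-27891/610031951) = -670499640/610031951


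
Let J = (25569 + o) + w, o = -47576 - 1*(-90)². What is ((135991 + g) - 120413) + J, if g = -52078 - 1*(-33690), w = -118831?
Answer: -151748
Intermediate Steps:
o = -55676 (o = -47576 - 1*8100 = -47576 - 8100 = -55676)
g = -18388 (g = -52078 + 33690 = -18388)
J = -148938 (J = (25569 - 55676) - 118831 = -30107 - 118831 = -148938)
((135991 + g) - 120413) + J = ((135991 - 18388) - 120413) - 148938 = (117603 - 120413) - 148938 = -2810 - 148938 = -151748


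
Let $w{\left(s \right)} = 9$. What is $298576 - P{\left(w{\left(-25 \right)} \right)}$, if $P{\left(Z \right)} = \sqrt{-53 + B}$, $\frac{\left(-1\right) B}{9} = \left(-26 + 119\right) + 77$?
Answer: $298576 - i \sqrt{1583} \approx 2.9858 \cdot 10^{5} - 39.787 i$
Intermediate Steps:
$B = -1530$ ($B = - 9 \left(\left(-26 + 119\right) + 77\right) = - 9 \left(93 + 77\right) = \left(-9\right) 170 = -1530$)
$P{\left(Z \right)} = i \sqrt{1583}$ ($P{\left(Z \right)} = \sqrt{-53 - 1530} = \sqrt{-1583} = i \sqrt{1583}$)
$298576 - P{\left(w{\left(-25 \right)} \right)} = 298576 - i \sqrt{1583}$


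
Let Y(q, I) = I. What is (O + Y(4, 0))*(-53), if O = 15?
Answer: -795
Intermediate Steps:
(O + Y(4, 0))*(-53) = (15 + 0)*(-53) = 15*(-53) = -795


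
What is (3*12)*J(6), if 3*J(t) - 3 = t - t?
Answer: 36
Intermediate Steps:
J(t) = 1 (J(t) = 1 + (t - t)/3 = 1 + (⅓)*0 = 1 + 0 = 1)
(3*12)*J(6) = (3*12)*1 = 36*1 = 36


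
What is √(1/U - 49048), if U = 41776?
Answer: I*√5350015363917/10444 ≈ 221.47*I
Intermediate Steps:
√(1/U - 49048) = √(1/41776 - 49048) = √(-2049029247/41776) = I*√5350015363917/10444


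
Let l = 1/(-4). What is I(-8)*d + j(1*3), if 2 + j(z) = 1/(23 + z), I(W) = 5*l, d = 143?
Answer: -9397/52 ≈ -180.71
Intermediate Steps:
l = -¼ ≈ -0.25000
I(W) = -5/4 (I(W) = 5*(-¼) = -5/4)
j(z) = -2 + 1/(23 + z)
I(-8)*d + j(1*3) = -5/4*143 + (-45 - 2*3)/(23 + 1*3) = -715/4 + (-45 - 2*3)/(23 + 3) = -715/4 + (-45 - 6)/26 = -715/4 + (1/26)*(-51) = -715/4 - 51/26 = -9397/52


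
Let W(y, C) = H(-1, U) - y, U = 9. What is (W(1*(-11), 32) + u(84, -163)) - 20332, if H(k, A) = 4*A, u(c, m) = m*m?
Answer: 6284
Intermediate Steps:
u(c, m) = m²
W(y, C) = 36 - y (W(y, C) = 4*9 - y = 36 - y)
(W(1*(-11), 32) + u(84, -163)) - 20332 = ((36 - (-11)) + (-163)²) - 20332 = ((36 - 1*(-11)) + 26569) - 20332 = ((36 + 11) + 26569) - 20332 = (47 + 26569) - 20332 = 26616 - 20332 = 6284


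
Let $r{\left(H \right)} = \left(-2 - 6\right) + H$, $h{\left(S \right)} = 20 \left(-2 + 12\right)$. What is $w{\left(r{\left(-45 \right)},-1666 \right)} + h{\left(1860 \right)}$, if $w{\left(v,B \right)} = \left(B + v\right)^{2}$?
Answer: $2955161$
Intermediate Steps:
$h{\left(S \right)} = 200$ ($h{\left(S \right)} = 20 \cdot 10 = 200$)
$r{\left(H \right)} = -8 + H$
$w{\left(r{\left(-45 \right)},-1666 \right)} + h{\left(1860 \right)} = \left(-1666 - 53\right)^{2} + 200 = \left(-1719\right)^{2} + 200 = 2954961 + 200 = 2955161$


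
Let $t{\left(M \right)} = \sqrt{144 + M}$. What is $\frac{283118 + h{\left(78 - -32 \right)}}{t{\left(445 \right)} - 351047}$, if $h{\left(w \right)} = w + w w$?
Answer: $- \frac{25918502104}{30808498905} - \frac{73832 \sqrt{589}}{30808498905} \approx -0.84134$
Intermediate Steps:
$h{\left(w \right)} = w + w^{2}$
$\frac{283118 + h{\left(78 - -32 \right)}}{t{\left(445 \right)} - 351047} = \frac{283118 + \left(78 - -32\right) \left(1 + \left(78 - -32\right)\right)}{\sqrt{144 + 445} - 351047} = \frac{283118 + \left(78 + 32\right) \left(1 + \left(78 + 32\right)\right)}{\sqrt{589} - 351047} = \frac{283118 + 110 \left(1 + 110\right)}{-351047 + \sqrt{589}} = \frac{283118 + 110 \cdot 111}{-351047 + \sqrt{589}} = \frac{283118 + 12210}{-351047 + \sqrt{589}} = \frac{295328}{-351047 + \sqrt{589}}$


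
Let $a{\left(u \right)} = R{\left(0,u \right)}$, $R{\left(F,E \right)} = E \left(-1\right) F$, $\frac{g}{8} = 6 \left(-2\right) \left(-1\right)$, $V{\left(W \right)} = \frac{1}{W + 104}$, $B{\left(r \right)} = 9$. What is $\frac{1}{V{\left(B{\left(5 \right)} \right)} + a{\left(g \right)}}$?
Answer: $113$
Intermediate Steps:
$V{\left(W \right)} = \frac{1}{104 + W}$
$g = 96$ ($g = 8 \cdot 6 \left(-2\right) \left(-1\right) = 8 \left(\left(-12\right) \left(-1\right)\right) = 8 \cdot 12 = 96$)
$R{\left(F,E \right)} = - E F$
$a{\left(u \right)} = 0$ ($a{\left(u \right)} = \left(-1\right) u 0 = 0$)
$\frac{1}{V{\left(B{\left(5 \right)} \right)} + a{\left(g \right)}} = \frac{1}{\frac{1}{104 + 9} + 0} = \frac{1}{\frac{1}{113} + 0} = \frac{1}{\frac{1}{113}} = 113$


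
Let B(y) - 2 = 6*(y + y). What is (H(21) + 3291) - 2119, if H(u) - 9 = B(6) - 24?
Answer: 1231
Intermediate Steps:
B(y) = 2 + 12*y (B(y) = 2 + 6*(y + y) = 2 + 6*(2*y) = 2 + 12*y)
H(u) = 59 (H(u) = 9 + ((2 + 12*6) - 24) = 9 + ((2 + 72) - 24) = 9 + (74 - 24) = 9 + 50 = 59)
(H(21) + 3291) - 2119 = (59 + 3291) - 2119 = 3350 - 2119 = 1231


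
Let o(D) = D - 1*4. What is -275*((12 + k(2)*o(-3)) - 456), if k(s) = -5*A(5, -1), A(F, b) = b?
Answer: 131725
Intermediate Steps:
o(D) = -4 + D (o(D) = D - 4 = -4 + D)
k(s) = 5 (k(s) = -5*(-1) = 5)
-275*((12 + k(2)*o(-3)) - 456) = -275*((12 + 5*(-4 - 3)) - 456) = -275*((12 + 5*(-7)) - 456) = -275*((12 - 35) - 456) = -275*(-23 - 456) = -275*(-479) = 131725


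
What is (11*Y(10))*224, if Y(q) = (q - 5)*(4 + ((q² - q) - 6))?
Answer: 1084160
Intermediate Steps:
Y(q) = (-5 + q)*(-2 + q² - q) (Y(q) = (-5 + q)*(4 + (-6 + q² - q)) = (-5 + q)*(-2 + q² - q))
(11*Y(10))*224 = (11*(10 + 10³ - 6*10² + 3*10))*224 = (11*(10 + 1000 - 6*100 + 30))*224 = (11*(10 + 1000 - 600 + 30))*224 = (11*440)*224 = 4840*224 = 1084160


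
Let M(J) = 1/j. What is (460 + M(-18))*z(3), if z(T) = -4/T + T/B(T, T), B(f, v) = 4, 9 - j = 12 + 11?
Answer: -6439/24 ≈ -268.29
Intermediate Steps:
j = -14 (j = 9 - (12 + 11) = 9 - 1*23 = 9 - 23 = -14)
M(J) = -1/14 (M(J) = 1/(-14) = -1/14)
z(T) = -4/T + T/4
(460 + M(-18))*z(3) = (460 - 1/14)*(-4/3 + (¼)*3) = 6439*(-4*⅓ + ¾)/14 = 6439*(-4/3 + ¾)/14 = (6439/14)*(-7/12) = -6439/24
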